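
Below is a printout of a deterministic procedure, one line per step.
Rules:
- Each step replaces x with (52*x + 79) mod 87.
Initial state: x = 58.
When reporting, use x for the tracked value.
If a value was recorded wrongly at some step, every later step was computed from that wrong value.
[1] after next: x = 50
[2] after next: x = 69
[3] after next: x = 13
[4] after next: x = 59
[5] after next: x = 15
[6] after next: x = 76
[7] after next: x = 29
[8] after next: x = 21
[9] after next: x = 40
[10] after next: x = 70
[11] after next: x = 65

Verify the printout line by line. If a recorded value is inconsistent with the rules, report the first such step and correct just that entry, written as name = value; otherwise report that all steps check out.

step 10, x = 71

Recomputing the run from the initial state:
step 1: x = 50
step 2: x = 69
step 3: x = 13
step 4: x = 59
step 5: x = 15
step 6: x = 76
step 7: x = 29
step 8: x = 21
step 9: x = 40
step 10: x = 71
step 11: x = 30
The first disagreement with the printout is at step 10, where the value should be x = 71.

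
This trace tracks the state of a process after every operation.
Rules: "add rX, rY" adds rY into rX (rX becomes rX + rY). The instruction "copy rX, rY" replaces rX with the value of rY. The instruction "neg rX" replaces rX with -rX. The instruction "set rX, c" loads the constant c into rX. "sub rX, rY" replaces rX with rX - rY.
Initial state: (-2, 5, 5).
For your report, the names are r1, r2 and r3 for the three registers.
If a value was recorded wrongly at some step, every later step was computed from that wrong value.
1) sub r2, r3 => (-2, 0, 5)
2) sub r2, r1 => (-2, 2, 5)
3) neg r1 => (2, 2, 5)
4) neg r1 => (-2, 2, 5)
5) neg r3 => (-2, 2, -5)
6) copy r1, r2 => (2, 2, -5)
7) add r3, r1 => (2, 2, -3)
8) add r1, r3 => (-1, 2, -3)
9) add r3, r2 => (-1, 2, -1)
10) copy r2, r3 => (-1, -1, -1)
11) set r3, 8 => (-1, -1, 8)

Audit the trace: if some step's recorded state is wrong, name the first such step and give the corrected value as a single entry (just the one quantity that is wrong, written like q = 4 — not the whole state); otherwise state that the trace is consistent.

no error

Step 1: r2 = 5 - 5 = 0 — exactly as logged.
Step 2: r2 = 0 - -2 = 2 — checks out.
Step 3: r1 = -(-2) = 2 — agrees with the trace.
Step 4: r1 = -(2) = -2 — no discrepancy.
Step 5: r3 = -(5) = -5 — matches.
Step 6: r1 = 2 — checks out.
Step 7: r3 = -5 + 2 = -3 — confirmed correct.
Step 8: r1 = 2 + -3 = -1 — exactly as logged.
Step 9: r3 = -3 + 2 = -1 — verified.
Step 10: r2 = -1 — consistent with the trace.
Step 11: r3 = 8 — no discrepancy.
Each recorded entry agrees with the recomputation.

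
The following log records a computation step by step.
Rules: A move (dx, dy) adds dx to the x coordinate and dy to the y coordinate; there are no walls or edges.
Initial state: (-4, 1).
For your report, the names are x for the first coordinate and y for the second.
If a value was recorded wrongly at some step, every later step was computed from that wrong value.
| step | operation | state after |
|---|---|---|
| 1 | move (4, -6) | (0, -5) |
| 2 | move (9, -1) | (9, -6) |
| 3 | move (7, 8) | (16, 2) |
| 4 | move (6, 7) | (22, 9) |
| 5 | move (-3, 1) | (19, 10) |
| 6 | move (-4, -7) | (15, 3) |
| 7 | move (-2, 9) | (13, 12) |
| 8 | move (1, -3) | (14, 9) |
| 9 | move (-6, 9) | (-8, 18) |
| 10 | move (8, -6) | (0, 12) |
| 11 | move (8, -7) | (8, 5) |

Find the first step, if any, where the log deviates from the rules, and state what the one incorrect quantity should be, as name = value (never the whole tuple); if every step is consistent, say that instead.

Step 1: x = -4 + (4) = 0, y = 1 + (-6) = -5 — consistent with the log.
Step 2: x = 0 + (9) = 9, y = -5 + (-1) = -6 — verified.
Step 3: x = 9 + (7) = 16, y = -6 + (8) = 2 — confirmed correct.
Step 4: x = 16 + (6) = 22, y = 2 + (7) = 9 — in agreement.
Step 5: x = 22 + (-3) = 19, y = 9 + (1) = 10 — exactly as logged.
Step 6: x = 19 + (-4) = 15, y = 10 + (-7) = 3 — confirmed correct.
Step 7: x = 15 + (-2) = 13, y = 3 + (9) = 12 — checks out.
Step 8: x = 13 + (1) = 14, y = 12 + (-3) = 9 — checks out.
Step 9: x = 14 + (-6) = 8, y = 9 + (9) = 18 — not what was recorded.
That makes step 9 the first incorrect line — x = 8 is what it should show.

step 9, x = 8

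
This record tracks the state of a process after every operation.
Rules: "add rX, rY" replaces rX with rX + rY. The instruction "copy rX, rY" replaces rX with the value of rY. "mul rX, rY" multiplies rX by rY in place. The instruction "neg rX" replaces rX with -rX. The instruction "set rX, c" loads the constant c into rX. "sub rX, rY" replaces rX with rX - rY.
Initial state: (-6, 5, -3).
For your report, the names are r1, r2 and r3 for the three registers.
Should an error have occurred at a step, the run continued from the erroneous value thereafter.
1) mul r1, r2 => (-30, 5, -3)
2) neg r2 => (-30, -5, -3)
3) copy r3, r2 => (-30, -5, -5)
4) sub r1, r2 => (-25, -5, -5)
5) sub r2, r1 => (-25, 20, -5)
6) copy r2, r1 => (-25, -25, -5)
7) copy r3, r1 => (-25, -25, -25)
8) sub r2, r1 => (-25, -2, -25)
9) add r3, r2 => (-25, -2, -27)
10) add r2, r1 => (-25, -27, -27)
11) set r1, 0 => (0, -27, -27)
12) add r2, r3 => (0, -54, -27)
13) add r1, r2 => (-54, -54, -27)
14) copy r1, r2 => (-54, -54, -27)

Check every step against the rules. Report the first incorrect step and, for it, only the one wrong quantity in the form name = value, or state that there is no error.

Recomputing the run from the initial state:
step 1: r1 = -30, r2 = 5, r3 = -3
step 2: r1 = -30, r2 = -5, r3 = -3
step 3: r1 = -30, r2 = -5, r3 = -5
step 4: r1 = -25, r2 = -5, r3 = -5
step 5: r1 = -25, r2 = 20, r3 = -5
step 6: r1 = -25, r2 = -25, r3 = -5
step 7: r1 = -25, r2 = -25, r3 = -25
step 8: r1 = -25, r2 = 0, r3 = -25
step 9: r1 = -25, r2 = 0, r3 = -25
step 10: r1 = -25, r2 = -25, r3 = -25
step 11: r1 = 0, r2 = -25, r3 = -25
step 12: r1 = 0, r2 = -50, r3 = -25
step 13: r1 = -50, r2 = -50, r3 = -25
step 14: r1 = -50, r2 = -50, r3 = -25
The first disagreement with the record is at step 8, where the value should be r2 = 0.

step 8, r2 = 0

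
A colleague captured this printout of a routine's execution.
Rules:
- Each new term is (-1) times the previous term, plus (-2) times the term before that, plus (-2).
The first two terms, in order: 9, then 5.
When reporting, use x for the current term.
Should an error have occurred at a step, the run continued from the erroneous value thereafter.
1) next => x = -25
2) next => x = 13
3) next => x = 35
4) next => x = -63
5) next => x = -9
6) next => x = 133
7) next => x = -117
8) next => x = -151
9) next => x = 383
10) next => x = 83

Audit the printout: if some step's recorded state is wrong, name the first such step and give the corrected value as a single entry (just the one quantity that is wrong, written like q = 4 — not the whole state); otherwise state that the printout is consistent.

step 10, x = -83

Recomputing the run from the initial state:
step 1: x = -25
step 2: x = 13
step 3: x = 35
step 4: x = -63
step 5: x = -9
step 6: x = 133
step 7: x = -117
step 8: x = -151
step 9: x = 383
step 10: x = -83
The first disagreement with the printout is at step 10, where the value should be x = -83.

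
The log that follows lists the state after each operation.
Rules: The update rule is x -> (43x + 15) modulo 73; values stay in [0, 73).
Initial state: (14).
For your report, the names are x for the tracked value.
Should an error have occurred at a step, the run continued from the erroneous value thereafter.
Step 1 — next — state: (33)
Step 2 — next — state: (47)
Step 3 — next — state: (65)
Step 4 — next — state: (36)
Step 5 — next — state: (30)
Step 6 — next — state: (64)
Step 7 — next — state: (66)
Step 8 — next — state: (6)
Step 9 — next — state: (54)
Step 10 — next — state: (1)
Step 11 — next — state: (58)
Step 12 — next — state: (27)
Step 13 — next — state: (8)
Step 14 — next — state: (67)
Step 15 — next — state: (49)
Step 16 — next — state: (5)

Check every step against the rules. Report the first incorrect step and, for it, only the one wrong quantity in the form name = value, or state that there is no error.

step 1: x = (43*14 + 15) mod 73 = 33 -> matches
step 2: x = (43*33 + 15) mod 73 = 47 -> checks out
step 3: x = (43*47 + 15) mod 73 = 65 -> matches
step 4: x = (43*65 + 15) mod 73 = 36 -> matches
step 5: x = (43*36 + 15) mod 73 = 30 -> confirmed correct
step 6: x = (43*30 + 15) mod 73 = 64 -> matches
step 7: x = (43*64 + 15) mod 73 = 66 -> verified
step 8: x = (43*66 + 15) mod 73 = 6 -> same as recorded
step 9: x = (43*6 + 15) mod 73 = 54 -> in agreement
step 10: x = (43*54 + 15) mod 73 = 1 -> consistent with the log
step 11: x = (43*1 + 15) mod 73 = 58 -> verified
step 12: x = (43*58 + 15) mod 73 = 27 -> verified
step 13: x = (43*27 + 15) mod 73 = 8 -> confirmed correct
step 14: x = (43*8 + 15) mod 73 = 67 -> consistent with the log
step 15: x = (43*67 + 15) mod 73 = 49 -> matches
step 16: x = (43*49 + 15) mod 73 = 5 -> checks out
No step deviates from the rules.

no error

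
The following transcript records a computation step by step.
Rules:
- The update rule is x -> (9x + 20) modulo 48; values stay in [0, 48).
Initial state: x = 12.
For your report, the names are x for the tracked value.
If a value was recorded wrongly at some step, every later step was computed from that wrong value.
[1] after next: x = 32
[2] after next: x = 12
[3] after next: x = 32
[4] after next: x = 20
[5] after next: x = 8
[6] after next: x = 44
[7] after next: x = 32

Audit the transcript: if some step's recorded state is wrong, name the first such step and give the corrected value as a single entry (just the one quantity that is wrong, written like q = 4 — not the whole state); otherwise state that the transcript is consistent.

step 1: x = (9*12 + 20) mod 48 = 32 -> same as recorded
step 2: x = (9*32 + 20) mod 48 = 20 -> this is not what the transcript shows
That makes step 2 the first incorrect line — x = 20 is what it should show.

step 2, x = 20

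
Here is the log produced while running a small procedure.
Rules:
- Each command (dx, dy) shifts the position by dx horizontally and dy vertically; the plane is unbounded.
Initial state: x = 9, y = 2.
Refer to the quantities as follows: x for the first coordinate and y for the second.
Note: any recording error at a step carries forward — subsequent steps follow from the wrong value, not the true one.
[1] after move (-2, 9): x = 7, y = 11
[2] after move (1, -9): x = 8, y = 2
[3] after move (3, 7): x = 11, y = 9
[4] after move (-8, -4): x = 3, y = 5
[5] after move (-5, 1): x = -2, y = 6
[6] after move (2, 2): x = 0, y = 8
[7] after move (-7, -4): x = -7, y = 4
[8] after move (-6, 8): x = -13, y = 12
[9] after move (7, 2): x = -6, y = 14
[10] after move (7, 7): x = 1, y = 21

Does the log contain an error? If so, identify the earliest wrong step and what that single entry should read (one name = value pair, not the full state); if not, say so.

Step 1: x = 9 + (-2) = 7, y = 2 + (9) = 11 — agrees with the log.
Step 2: x = 7 + (1) = 8, y = 11 + (-9) = 2 — same as recorded.
Step 3: x = 8 + (3) = 11, y = 2 + (7) = 9 — no discrepancy.
Step 4: x = 11 + (-8) = 3, y = 9 + (-4) = 5 — agrees with the log.
Step 5: x = 3 + (-5) = -2, y = 5 + (1) = 6 — agrees with the log.
Step 6: x = -2 + (2) = 0, y = 6 + (2) = 8 — no discrepancy.
Step 7: x = 0 + (-7) = -7, y = 8 + (-4) = 4 — matches.
Step 8: x = -7 + (-6) = -13, y = 4 + (8) = 12 — same as recorded.
Step 9: x = -13 + (7) = -6, y = 12 + (2) = 14 — exactly as logged.
Step 10: x = -6 + (7) = 1, y = 14 + (7) = 21 — confirmed correct.
The whole run recomputes cleanly — no discrepancies.

no error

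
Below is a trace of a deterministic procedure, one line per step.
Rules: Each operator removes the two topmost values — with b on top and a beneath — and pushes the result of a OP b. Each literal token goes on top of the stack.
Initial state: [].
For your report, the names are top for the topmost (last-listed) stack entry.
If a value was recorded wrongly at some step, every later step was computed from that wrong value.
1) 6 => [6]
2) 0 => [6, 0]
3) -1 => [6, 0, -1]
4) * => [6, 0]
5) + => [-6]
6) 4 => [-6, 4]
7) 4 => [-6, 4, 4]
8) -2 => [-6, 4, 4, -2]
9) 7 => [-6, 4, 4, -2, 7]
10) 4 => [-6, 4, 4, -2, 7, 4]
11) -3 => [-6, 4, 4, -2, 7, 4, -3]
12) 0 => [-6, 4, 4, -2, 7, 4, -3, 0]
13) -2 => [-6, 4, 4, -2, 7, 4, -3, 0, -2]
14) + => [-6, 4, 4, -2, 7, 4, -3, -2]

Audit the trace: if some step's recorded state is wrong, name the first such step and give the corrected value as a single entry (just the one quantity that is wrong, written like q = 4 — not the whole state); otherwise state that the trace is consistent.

step 5, top = 6

Recomputing the run from the initial state:
step 1: [6]
step 2: [6, 0]
step 3: [6, 0, -1]
step 4: [6, 0]
step 5: [6]
step 6: [6, 4]
step 7: [6, 4, 4]
step 8: [6, 4, 4, -2]
step 9: [6, 4, 4, -2, 7]
step 10: [6, 4, 4, -2, 7, 4]
step 11: [6, 4, 4, -2, 7, 4, -3]
step 12: [6, 4, 4, -2, 7, 4, -3, 0]
step 13: [6, 4, 4, -2, 7, 4, -3, 0, -2]
step 14: [6, 4, 4, -2, 7, 4, -3, -2]
The first disagreement with the trace is at step 5, where the value should be top = 6.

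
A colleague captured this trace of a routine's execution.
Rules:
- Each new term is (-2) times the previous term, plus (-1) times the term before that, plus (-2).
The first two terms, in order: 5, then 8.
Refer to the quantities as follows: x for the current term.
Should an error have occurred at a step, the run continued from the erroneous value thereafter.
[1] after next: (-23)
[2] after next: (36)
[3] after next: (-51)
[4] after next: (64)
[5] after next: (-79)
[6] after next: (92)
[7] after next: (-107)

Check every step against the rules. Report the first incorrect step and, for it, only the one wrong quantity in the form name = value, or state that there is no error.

no error

Recomputing the run from the initial state:
step 1: x = -23
step 2: x = 36
step 3: x = -51
step 4: x = 64
step 5: x = -79
step 6: x = 92
step 7: x = -107
This matches the trace at every step.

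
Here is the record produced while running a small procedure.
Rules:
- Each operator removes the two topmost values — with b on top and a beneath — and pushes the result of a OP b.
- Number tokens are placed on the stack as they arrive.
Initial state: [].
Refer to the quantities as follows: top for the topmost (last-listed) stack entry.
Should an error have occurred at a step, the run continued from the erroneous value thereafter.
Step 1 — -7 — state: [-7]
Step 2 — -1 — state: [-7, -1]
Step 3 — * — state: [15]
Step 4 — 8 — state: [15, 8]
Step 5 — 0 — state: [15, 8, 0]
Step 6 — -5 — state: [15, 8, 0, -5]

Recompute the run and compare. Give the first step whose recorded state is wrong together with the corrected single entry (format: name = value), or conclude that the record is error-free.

step 3, top = 7

step 1: push -7: top = -7 -> checks out
step 2: push -1: top = -1 -> no discrepancy
step 3: -7 * -1 = 7 -> the entry is off here
Step 3 is the first one off; corrected, top = 7.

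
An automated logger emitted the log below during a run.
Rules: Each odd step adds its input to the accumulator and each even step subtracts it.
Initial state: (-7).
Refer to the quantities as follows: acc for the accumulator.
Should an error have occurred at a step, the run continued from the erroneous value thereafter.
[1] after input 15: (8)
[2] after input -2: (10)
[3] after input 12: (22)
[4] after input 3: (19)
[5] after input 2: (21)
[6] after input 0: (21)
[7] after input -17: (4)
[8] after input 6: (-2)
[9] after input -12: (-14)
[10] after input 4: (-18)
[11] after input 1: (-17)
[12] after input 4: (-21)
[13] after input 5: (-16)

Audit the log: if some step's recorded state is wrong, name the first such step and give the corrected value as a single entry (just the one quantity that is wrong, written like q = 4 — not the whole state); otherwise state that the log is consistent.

Recomputing the run from the initial state:
step 1: acc = 8
step 2: acc = 10
step 3: acc = 22
step 4: acc = 19
step 5: acc = 21
step 6: acc = 21
step 7: acc = 4
step 8: acc = -2
step 9: acc = -14
step 10: acc = -18
step 11: acc = -17
step 12: acc = -21
step 13: acc = -16
This matches the log at every step.

no error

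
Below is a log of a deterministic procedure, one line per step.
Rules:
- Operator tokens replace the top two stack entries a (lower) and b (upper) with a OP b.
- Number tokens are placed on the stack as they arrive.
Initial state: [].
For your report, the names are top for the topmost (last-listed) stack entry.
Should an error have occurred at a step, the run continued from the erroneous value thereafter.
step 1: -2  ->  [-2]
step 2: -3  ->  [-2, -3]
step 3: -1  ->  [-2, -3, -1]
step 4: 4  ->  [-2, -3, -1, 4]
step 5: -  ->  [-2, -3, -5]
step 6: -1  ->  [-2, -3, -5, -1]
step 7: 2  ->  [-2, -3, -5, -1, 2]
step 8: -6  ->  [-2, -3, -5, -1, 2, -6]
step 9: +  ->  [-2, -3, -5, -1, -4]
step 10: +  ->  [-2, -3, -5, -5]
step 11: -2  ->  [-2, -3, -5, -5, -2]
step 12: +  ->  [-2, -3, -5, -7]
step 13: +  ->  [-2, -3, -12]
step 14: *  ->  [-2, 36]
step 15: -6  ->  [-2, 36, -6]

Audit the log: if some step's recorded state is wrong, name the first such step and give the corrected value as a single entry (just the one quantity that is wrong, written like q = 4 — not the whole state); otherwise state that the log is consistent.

1. push -2: top = -2 (exactly as logged)
2. push -3: top = -3 (same as recorded)
3. push -1: top = -1 (exactly as logged)
4. push 4: top = 4 (exactly as logged)
5. -1 - 4 = -5 (consistent with the log)
6. push -1: top = -1 (exactly as logged)
7. push 2: top = 2 (agrees with the log)
8. push -6: top = -6 (exactly as logged)
9. 2 + -6 = -4 (in agreement)
10. -1 + -4 = -5 (exactly as logged)
11. push -2: top = -2 (confirmed correct)
12. -5 + -2 = -7 (same as recorded)
13. -5 + -7 = -12 (in agreement)
14. -3 * -12 = 36 (no discrepancy)
15. push -6: top = -6 (matches)
Each recorded entry agrees with the recomputation.

no error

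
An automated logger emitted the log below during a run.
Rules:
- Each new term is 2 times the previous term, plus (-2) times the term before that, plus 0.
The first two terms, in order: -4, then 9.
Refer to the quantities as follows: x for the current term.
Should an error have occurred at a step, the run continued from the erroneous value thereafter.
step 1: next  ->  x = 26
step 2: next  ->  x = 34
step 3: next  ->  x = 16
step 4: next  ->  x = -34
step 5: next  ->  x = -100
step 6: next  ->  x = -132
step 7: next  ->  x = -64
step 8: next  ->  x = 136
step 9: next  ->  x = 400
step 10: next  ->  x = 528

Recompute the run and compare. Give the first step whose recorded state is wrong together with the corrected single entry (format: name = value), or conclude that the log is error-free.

step 1: x = 2*(9) + (-2)*(-4) + (0) = 26 -> in agreement
step 2: x = 2*(26) + (-2)*(9) + (0) = 34 -> same as recorded
step 3: x = 2*(34) + (-2)*(26) + (0) = 16 -> in agreement
step 4: x = 2*(16) + (-2)*(34) + (0) = -36 -> first mismatch against the log
Conclusion: step 4 carries the first error; the entry should be x = -36.

step 4, x = -36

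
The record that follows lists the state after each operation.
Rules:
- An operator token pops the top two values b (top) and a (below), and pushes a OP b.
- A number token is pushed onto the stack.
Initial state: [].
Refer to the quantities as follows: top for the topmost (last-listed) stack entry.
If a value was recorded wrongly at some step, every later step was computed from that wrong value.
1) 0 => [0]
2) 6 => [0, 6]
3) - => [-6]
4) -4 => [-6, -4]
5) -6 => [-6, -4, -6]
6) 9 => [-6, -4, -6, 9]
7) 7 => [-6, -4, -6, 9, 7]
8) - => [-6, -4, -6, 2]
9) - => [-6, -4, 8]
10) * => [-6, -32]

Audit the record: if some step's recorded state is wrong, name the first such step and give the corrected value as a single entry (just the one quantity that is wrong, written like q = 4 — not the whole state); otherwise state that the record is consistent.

Recomputing the run from the initial state:
step 1: [0]
step 2: [0, 6]
step 3: [-6]
step 4: [-6, -4]
step 5: [-6, -4, -6]
step 6: [-6, -4, -6, 9]
step 7: [-6, -4, -6, 9, 7]
step 8: [-6, -4, -6, 2]
step 9: [-6, -4, -8]
step 10: [-6, 32]
The first disagreement with the record is at step 9, where the value should be top = -8.

step 9, top = -8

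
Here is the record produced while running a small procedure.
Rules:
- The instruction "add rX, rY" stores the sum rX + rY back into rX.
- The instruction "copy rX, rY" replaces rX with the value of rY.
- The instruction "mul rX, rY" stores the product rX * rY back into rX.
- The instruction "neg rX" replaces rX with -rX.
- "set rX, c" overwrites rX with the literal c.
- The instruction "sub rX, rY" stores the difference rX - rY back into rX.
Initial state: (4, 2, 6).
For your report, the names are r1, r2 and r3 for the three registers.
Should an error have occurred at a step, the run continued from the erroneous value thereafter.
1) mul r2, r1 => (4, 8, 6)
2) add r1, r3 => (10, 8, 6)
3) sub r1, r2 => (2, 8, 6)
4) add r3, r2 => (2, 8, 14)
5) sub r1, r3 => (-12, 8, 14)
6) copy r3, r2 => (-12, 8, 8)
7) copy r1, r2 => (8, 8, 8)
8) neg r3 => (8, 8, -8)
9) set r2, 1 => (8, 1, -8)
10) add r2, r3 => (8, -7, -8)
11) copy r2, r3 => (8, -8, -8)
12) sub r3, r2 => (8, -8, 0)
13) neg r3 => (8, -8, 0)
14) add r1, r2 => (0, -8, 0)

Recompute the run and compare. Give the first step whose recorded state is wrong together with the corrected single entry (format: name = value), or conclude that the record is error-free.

no error

Step 1: r2 = 2 * 4 = 8 — confirmed correct.
Step 2: r1 = 4 + 6 = 10 — exactly as logged.
Step 3: r1 = 10 - 8 = 2 — matches.
Step 4: r3 = 6 + 8 = 14 — no discrepancy.
Step 5: r1 = 2 - 14 = -12 — same as recorded.
Step 6: r3 = 8 — confirmed correct.
Step 7: r1 = 8 — confirmed correct.
Step 8: r3 = -(8) = -8 — in agreement.
Step 9: r2 = 1 — in agreement.
Step 10: r2 = 1 + -8 = -7 — no discrepancy.
Step 11: r2 = -8 — exactly as logged.
Step 12: r3 = -8 - -8 = 0 — consistent with the record.
Step 13: r3 = -(0) = 0 — confirmed correct.
Step 14: r1 = 8 + -8 = 0 — no discrepancy.
All entries verified; no error found.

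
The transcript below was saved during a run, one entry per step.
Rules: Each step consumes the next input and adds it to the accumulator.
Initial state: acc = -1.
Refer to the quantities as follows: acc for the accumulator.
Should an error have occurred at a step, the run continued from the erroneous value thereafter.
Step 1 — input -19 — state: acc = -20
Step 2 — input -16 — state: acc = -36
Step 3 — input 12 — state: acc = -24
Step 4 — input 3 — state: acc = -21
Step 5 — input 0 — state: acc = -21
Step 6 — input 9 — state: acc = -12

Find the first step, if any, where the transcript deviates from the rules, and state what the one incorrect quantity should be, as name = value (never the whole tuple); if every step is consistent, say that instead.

no error

1. acc = -1 + -19 = -20 (consistent with the transcript)
2. acc = -20 + -16 = -36 (same as recorded)
3. acc = -36 + 12 = -24 (no discrepancy)
4. acc = -24 + 3 = -21 (confirmed correct)
5. acc = -21 + 0 = -21 (no discrepancy)
6. acc = -21 + 9 = -12 (exactly as logged)
All steps check out; nothing to correct.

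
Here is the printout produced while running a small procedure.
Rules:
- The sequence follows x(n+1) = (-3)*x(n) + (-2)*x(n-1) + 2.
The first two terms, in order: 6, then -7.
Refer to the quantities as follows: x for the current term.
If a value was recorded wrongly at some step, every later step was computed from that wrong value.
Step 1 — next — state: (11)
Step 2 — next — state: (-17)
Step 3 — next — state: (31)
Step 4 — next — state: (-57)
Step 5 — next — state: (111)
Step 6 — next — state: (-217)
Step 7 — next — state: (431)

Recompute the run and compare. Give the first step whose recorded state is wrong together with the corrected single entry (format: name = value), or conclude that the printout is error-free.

no error

step 1: x = -3*(-7) + (-2)*(6) + (2) = 11 -> same as recorded
step 2: x = -3*(11) + (-2)*(-7) + (2) = -17 -> in agreement
step 3: x = -3*(-17) + (-2)*(11) + (2) = 31 -> matches
step 4: x = -3*(31) + (-2)*(-17) + (2) = -57 -> same as recorded
step 5: x = -3*(-57) + (-2)*(31) + (2) = 111 -> in agreement
step 6: x = -3*(111) + (-2)*(-57) + (2) = -217 -> in agreement
step 7: x = -3*(-217) + (-2)*(111) + (2) = 431 -> matches
No step deviates from the rules.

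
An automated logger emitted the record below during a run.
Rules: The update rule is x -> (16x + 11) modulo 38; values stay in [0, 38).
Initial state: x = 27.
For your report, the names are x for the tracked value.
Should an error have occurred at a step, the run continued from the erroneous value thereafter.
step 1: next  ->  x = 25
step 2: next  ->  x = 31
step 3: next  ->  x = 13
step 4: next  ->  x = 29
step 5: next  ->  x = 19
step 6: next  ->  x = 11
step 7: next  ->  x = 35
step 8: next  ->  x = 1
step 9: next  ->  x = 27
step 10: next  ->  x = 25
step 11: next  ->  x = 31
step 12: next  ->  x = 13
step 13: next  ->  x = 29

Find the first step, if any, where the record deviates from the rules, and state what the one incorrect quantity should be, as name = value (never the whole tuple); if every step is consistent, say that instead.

1. x = (16*27 + 11) mod 38 = 25 (matches)
2. x = (16*25 + 11) mod 38 = 31 (confirmed correct)
3. x = (16*31 + 11) mod 38 = 13 (checks out)
4. x = (16*13 + 11) mod 38 = 29 (consistent with the record)
5. x = (16*29 + 11) mod 38 = 19 (in agreement)
6. x = (16*19 + 11) mod 38 = 11 (matches)
7. x = (16*11 + 11) mod 38 = 35 (matches)
8. x = (16*35 + 11) mod 38 = 1 (verified)
9. x = (16*1 + 11) mod 38 = 27 (confirmed correct)
10. x = (16*27 + 11) mod 38 = 25 (no discrepancy)
11. x = (16*25 + 11) mod 38 = 31 (same as recorded)
12. x = (16*31 + 11) mod 38 = 13 (checks out)
13. x = (16*13 + 11) mod 38 = 29 (agrees with the record)
All entries verified; no error found.

no error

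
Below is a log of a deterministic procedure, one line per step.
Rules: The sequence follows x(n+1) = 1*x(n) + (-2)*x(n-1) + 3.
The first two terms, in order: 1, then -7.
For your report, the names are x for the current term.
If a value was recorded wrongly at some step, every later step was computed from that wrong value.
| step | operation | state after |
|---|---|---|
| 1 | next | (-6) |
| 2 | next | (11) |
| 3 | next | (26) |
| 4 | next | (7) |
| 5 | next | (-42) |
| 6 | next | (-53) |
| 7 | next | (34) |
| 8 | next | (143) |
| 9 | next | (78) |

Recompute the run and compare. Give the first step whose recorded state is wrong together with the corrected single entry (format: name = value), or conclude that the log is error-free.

no error

1. x = 1*(-7) + (-2)*(1) + (3) = -6 (consistent with the log)
2. x = 1*(-6) + (-2)*(-7) + (3) = 11 (verified)
3. x = 1*(11) + (-2)*(-6) + (3) = 26 (consistent with the log)
4. x = 1*(26) + (-2)*(11) + (3) = 7 (no discrepancy)
5. x = 1*(7) + (-2)*(26) + (3) = -42 (in agreement)
6. x = 1*(-42) + (-2)*(7) + (3) = -53 (exactly as logged)
7. x = 1*(-53) + (-2)*(-42) + (3) = 34 (confirmed correct)
8. x = 1*(34) + (-2)*(-53) + (3) = 143 (matches)
9. x = 1*(143) + (-2)*(34) + (3) = 78 (checks out)
Every step is consistent.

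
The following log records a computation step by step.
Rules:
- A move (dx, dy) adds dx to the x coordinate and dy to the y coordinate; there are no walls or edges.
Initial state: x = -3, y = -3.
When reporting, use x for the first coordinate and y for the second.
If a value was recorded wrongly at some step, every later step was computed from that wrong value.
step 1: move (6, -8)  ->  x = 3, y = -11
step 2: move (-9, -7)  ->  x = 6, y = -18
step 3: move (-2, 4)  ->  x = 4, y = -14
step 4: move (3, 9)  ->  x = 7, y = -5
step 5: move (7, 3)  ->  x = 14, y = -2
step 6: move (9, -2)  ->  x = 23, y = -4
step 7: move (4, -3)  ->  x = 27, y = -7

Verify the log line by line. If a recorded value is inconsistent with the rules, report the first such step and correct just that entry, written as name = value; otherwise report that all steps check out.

step 2, x = -6

Recomputing the run from the initial state:
step 1: x = 3, y = -11
step 2: x = -6, y = -18
step 3: x = -8, y = -14
step 4: x = -5, y = -5
step 5: x = 2, y = -2
step 6: x = 11, y = -4
step 7: x = 15, y = -7
The first disagreement with the log is at step 2, where the value should be x = -6.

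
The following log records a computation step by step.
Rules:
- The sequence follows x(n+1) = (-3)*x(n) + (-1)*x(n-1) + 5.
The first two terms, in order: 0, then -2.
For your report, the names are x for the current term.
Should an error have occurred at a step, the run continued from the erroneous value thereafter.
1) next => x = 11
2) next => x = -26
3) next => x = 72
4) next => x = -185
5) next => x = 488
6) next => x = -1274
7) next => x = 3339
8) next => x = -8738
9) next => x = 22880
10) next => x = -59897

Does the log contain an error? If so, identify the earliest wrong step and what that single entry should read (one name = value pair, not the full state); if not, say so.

1. x = -3*(-2) + (-1)*(0) + (5) = 11 (same as recorded)
2. x = -3*(11) + (-1)*(-2) + (5) = -26 (no discrepancy)
3. x = -3*(-26) + (-1)*(11) + (5) = 72 (in agreement)
4. x = -3*(72) + (-1)*(-26) + (5) = -185 (confirmed correct)
5. x = -3*(-185) + (-1)*(72) + (5) = 488 (agrees with the log)
6. x = -3*(488) + (-1)*(-185) + (5) = -1274 (exactly as logged)
7. x = -3*(-1274) + (-1)*(488) + (5) = 3339 (verified)
8. x = -3*(3339) + (-1)*(-1274) + (5) = -8738 (in agreement)
9. x = -3*(-8738) + (-1)*(3339) + (5) = 22880 (exactly as logged)
10. x = -3*(22880) + (-1)*(-8738) + (5) = -59897 (no discrepancy)
Each recorded entry agrees with the recomputation.

no error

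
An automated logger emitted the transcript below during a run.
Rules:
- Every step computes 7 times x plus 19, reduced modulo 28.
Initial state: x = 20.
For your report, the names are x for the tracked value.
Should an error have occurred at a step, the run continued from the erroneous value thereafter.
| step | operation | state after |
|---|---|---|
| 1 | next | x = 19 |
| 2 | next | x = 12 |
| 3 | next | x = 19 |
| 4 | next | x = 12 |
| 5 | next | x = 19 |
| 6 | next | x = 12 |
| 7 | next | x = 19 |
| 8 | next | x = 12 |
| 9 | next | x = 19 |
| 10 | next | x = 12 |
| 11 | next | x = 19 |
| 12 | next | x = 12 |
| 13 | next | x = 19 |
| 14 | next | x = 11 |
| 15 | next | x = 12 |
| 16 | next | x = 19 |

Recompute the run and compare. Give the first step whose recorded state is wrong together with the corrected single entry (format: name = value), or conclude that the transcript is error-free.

step 14, x = 12

Recomputing the run from the initial state:
step 1: x = 19
step 2: x = 12
step 3: x = 19
step 4: x = 12
step 5: x = 19
step 6: x = 12
step 7: x = 19
step 8: x = 12
step 9: x = 19
step 10: x = 12
step 11: x = 19
step 12: x = 12
step 13: x = 19
step 14: x = 12
step 15: x = 19
step 16: x = 12
The first disagreement with the transcript is at step 14, where the value should be x = 12.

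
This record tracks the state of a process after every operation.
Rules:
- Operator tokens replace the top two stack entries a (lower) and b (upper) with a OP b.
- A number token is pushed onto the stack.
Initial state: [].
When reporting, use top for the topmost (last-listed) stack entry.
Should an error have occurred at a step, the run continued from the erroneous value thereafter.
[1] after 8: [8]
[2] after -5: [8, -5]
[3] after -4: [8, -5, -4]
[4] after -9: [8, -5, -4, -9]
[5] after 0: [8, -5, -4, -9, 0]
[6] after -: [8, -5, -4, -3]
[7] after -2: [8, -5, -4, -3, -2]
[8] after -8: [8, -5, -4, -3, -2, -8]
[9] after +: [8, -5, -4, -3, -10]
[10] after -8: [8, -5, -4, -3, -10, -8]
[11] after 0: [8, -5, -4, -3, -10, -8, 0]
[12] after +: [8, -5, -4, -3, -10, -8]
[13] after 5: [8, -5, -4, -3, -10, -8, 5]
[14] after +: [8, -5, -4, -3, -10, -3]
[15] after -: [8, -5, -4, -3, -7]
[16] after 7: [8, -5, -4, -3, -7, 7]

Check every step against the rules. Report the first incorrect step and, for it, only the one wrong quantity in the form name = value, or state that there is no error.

step 6, top = -9

1. push 8: top = 8 (agrees with the record)
2. push -5: top = -5 (checks out)
3. push -4: top = -4 (confirmed correct)
4. push -9: top = -9 (verified)
5. push 0: top = 0 (exactly as logged)
6. -9 - 0 = -9 (this is not what the record shows)
That makes step 6 the first incorrect line — top = -9 is what it should show.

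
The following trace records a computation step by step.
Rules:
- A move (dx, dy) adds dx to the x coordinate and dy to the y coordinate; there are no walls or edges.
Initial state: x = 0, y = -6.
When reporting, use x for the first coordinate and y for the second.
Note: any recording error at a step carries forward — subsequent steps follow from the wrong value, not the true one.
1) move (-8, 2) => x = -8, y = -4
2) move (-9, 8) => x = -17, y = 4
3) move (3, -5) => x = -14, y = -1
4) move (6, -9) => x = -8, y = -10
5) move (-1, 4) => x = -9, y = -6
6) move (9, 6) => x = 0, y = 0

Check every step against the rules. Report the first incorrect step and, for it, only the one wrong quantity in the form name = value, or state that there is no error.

no error

Recomputing the run from the initial state:
step 1: x = -8, y = -4
step 2: x = -17, y = 4
step 3: x = -14, y = -1
step 4: x = -8, y = -10
step 5: x = -9, y = -6
step 6: x = 0, y = 0
This matches the trace at every step.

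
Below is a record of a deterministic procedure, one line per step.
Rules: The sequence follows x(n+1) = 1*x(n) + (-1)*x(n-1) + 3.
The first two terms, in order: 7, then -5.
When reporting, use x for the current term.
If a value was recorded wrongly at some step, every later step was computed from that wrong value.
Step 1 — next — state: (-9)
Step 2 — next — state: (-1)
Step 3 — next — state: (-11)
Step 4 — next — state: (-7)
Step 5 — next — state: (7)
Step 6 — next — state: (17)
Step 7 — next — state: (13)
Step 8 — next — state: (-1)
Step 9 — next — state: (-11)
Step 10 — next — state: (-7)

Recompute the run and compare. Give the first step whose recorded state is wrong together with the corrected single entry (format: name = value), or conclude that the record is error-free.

step 1: x = 1*(-5) + (-1)*(7) + (3) = -9 -> agrees with the record
step 2: x = 1*(-9) + (-1)*(-5) + (3) = -1 -> in agreement
step 3: x = 1*(-1) + (-1)*(-9) + (3) = 11 -> a discrepancy with the record
The audit stops at step 3: the recorded entry is wrong and should be x = 11.

step 3, x = 11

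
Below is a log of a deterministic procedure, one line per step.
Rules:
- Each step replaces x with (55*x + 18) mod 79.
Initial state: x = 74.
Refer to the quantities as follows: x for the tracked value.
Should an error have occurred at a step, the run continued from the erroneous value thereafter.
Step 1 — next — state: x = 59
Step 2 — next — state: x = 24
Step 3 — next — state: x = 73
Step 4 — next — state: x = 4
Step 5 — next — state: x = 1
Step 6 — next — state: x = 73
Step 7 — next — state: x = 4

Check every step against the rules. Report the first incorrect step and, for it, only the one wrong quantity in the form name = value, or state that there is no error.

step 3, x = 74

step 1: x = (55*74 + 18) mod 79 = 59 -> no discrepancy
step 2: x = (55*59 + 18) mod 79 = 24 -> verified
step 3: x = (55*24 + 18) mod 79 = 74 -> the recorded entry deviates here
First deviation found at step 3; the corrected entry is x = 74.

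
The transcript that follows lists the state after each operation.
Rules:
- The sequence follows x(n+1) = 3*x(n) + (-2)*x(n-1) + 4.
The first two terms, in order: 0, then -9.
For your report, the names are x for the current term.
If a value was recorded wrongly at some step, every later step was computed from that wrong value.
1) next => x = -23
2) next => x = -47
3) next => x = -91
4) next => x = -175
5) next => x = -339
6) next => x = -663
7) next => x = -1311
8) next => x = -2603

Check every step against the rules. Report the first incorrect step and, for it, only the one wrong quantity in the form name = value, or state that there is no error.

Step 1: x = 3*(-9) + (-2)*(0) + (4) = -23 — consistent with the transcript.
Step 2: x = 3*(-23) + (-2)*(-9) + (4) = -47 — checks out.
Step 3: x = 3*(-47) + (-2)*(-23) + (4) = -91 — in agreement.
Step 4: x = 3*(-91) + (-2)*(-47) + (4) = -175 — verified.
Step 5: x = 3*(-175) + (-2)*(-91) + (4) = -339 — checks out.
Step 6: x = 3*(-339) + (-2)*(-175) + (4) = -663 — no discrepancy.
Step 7: x = 3*(-663) + (-2)*(-339) + (4) = -1307 — the recorded entry deviates here.
Step 7 is the first one off; corrected, x = -1307.

step 7, x = -1307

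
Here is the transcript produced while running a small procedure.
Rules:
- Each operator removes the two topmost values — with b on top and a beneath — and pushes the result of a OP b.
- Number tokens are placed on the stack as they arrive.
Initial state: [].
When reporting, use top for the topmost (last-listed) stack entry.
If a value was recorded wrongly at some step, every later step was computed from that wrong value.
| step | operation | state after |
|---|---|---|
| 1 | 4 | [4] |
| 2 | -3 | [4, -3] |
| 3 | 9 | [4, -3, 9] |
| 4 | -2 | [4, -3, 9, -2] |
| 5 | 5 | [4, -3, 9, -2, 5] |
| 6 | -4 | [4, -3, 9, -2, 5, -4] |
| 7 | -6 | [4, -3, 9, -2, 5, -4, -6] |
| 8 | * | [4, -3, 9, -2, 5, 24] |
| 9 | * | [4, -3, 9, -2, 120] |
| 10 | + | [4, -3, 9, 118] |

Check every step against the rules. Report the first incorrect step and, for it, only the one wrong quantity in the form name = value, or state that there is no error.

no error

Recomputing the run from the initial state:
step 1: [4]
step 2: [4, -3]
step 3: [4, -3, 9]
step 4: [4, -3, 9, -2]
step 5: [4, -3, 9, -2, 5]
step 6: [4, -3, 9, -2, 5, -4]
step 7: [4, -3, 9, -2, 5, -4, -6]
step 8: [4, -3, 9, -2, 5, 24]
step 9: [4, -3, 9, -2, 120]
step 10: [4, -3, 9, 118]
This matches the transcript at every step.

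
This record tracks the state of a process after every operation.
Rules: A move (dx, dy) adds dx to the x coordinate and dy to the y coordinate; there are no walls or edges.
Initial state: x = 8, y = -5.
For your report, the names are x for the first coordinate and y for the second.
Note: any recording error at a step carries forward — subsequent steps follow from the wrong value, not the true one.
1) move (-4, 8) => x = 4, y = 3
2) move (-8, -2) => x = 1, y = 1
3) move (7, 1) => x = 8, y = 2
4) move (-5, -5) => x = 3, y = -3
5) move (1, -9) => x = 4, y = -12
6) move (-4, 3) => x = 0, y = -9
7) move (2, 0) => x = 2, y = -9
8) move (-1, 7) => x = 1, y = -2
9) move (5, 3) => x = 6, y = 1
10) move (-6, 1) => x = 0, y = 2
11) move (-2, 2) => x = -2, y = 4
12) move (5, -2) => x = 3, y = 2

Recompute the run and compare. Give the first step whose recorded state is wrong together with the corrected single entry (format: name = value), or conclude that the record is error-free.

Recomputing the run from the initial state:
step 1: x = 4, y = 3
step 2: x = -4, y = 1
step 3: x = 3, y = 2
step 4: x = -2, y = -3
step 5: x = -1, y = -12
step 6: x = -5, y = -9
step 7: x = -3, y = -9
step 8: x = -4, y = -2
step 9: x = 1, y = 1
step 10: x = -5, y = 2
step 11: x = -7, y = 4
step 12: x = -2, y = 2
The first disagreement with the record is at step 2, where the value should be x = -4.

step 2, x = -4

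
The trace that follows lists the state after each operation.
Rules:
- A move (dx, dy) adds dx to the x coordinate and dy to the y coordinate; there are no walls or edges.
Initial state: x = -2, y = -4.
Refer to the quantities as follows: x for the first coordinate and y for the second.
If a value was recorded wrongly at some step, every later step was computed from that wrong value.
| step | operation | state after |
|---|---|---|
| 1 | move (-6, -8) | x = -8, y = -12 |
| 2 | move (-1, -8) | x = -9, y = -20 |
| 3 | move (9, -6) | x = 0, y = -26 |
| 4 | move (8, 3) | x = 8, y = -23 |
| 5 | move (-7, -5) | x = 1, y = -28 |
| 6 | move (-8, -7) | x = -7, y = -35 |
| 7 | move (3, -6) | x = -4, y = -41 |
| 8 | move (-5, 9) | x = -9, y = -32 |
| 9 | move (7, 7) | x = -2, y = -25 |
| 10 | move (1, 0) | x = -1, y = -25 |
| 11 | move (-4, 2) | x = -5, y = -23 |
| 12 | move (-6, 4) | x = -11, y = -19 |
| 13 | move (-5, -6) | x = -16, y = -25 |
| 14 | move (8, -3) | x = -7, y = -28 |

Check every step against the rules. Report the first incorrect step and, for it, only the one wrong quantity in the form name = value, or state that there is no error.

step 14, x = -8

Recomputing the run from the initial state:
step 1: x = -8, y = -12
step 2: x = -9, y = -20
step 3: x = 0, y = -26
step 4: x = 8, y = -23
step 5: x = 1, y = -28
step 6: x = -7, y = -35
step 7: x = -4, y = -41
step 8: x = -9, y = -32
step 9: x = -2, y = -25
step 10: x = -1, y = -25
step 11: x = -5, y = -23
step 12: x = -11, y = -19
step 13: x = -16, y = -25
step 14: x = -8, y = -28
The first disagreement with the trace is at step 14, where the value should be x = -8.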